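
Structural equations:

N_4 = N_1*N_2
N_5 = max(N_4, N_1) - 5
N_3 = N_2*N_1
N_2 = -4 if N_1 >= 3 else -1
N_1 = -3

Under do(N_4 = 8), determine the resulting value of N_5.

3

Intervening sets N_4 = 8 and removes its equation (N_4 = N_1*N_2).
N_5 = max(N_4, N_1) - 5  [with N_4=8, N_1=-3]  = 3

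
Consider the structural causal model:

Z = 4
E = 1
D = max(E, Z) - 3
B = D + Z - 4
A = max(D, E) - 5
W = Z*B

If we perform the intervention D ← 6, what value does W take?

The intervention breaks the incoming arrows to D: D = max(E, Z) - 3 no longer applies, and D = 6.
B = D + Z - 4  [with D=6, Z=4]  = 6
W = Z*B  [with Z=4, B=6]  = 24

24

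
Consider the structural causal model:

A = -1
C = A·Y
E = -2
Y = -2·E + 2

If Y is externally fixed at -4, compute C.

4

The intervention breaks the incoming arrows to Y: Y = -2·E + 2 no longer applies, and Y = -4.
C = A·Y  [with A=-1, Y=-4]  = 4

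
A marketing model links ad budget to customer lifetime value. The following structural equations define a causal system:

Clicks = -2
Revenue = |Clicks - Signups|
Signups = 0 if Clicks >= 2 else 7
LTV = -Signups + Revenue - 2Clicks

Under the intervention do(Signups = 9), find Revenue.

The intervention breaks the incoming arrows to Signups: Signups = 0 if Clicks >= 2 else 7 no longer applies, and Signups = 9.
Revenue = |Clicks - Signups|  [with Clicks=-2, Signups=9]  = 11

11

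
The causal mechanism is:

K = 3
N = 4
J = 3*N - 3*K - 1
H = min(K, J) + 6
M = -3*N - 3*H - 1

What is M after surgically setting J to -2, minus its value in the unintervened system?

12

do(J=-2) replaces the equation J = 3*N - 3*K - 1 with the constant J = -2.
H = min(K, J) + 6  [with K=3, J=-2]  = 4
M = -3*N - 3*H - 1  [with N=4, H=4]  = -25
Without intervention: J = 3*N - 3*K - 1  [with N=4, K=3]  = 2; H = min(K, J) + 6  [with K=3, J=2]  = 8; M = -3*N - 3*H - 1  [with N=4, H=8]  = -37.
Change = -25 − (-37) = 12.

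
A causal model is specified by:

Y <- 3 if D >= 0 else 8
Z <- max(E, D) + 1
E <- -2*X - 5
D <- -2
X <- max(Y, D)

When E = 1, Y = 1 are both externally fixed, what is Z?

The joint intervention fixes E = 1, Y = 1, removing each variable's own equation.
Z = max(E, D) + 1  [with E=1, D=-2]  = 2

2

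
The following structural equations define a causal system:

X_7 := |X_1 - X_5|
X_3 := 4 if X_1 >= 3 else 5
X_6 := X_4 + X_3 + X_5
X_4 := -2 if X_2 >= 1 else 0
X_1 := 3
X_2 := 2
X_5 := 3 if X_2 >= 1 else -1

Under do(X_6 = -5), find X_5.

do(X_6=-5) replaces the equation X_6 := X_4 + X_3 + X_5 with the constant X_6 = -5.
Since X_5 is not a descendant of the intervened variable, it is unaffected.
X_5 = 3 if X_2 >= 1 else -1  [with X_2=2]  = 3

3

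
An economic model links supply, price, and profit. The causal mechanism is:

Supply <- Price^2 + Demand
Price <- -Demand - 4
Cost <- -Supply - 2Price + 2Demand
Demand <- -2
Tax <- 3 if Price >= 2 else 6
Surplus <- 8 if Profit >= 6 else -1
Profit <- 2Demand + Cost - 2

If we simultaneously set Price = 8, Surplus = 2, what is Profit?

-88

Under do(Price = 8, Surplus = 2), each intervened variable's structural equation is replaced by its fixed value.
Supply = Price^2 + Demand  [with Price=8, Demand=-2]  = 62
Cost = -Supply - 2Price + 2Demand  [with Supply=62, Price=8, Demand=-2]  = -82
Profit = 2Demand + Cost - 2  [with Demand=-2, Cost=-82]  = -88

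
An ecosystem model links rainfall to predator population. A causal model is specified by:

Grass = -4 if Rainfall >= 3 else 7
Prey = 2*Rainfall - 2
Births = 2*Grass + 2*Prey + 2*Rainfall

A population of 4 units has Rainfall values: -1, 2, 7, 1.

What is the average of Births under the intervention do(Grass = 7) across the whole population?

Every unit gets Grass=7 under the intervention. Births values become 4, 22, 52, 16; E[Births|do(Grass=7)] = 23.5.

23.5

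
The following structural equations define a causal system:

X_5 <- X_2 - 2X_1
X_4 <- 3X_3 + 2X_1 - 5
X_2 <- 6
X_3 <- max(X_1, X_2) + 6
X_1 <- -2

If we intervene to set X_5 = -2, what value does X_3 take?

do(X_5=-2) replaces the equation X_5 <- X_2 - 2X_1 with the constant X_5 = -2.
X_3 is not downstream of the intervention, so its value is determined by the original equations.
X_3 = max(X_1, X_2) + 6  [with X_1=-2, X_2=6]  = 12

12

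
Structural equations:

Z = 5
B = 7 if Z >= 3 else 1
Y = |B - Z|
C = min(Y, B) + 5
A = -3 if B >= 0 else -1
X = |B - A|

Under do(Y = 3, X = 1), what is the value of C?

Setting Y = 3, X = 1 by intervention discards those variables' equations.
B = 7 if Z >= 3 else 1  [with Z=5]  = 7
C = min(Y, B) + 5  [with Y=3, B=7]  = 8

8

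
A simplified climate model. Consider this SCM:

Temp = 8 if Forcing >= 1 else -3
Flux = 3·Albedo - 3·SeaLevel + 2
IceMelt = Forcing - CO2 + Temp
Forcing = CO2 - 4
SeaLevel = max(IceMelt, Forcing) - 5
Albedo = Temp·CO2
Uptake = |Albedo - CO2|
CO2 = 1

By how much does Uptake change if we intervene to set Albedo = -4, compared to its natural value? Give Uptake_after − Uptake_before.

1

do(Albedo=-4) replaces the equation Albedo = Temp·CO2 with the constant Albedo = -4.
Uptake = |Albedo - CO2|  [with Albedo=-4, CO2=1]  = 5
Without intervention: Forcing = CO2 - 4  [with CO2=1]  = -3; Temp = 8 if Forcing >= 1 else -3  [with Forcing=-3]  = -3; Albedo = Temp·CO2  [with Temp=-3, CO2=1]  = -3; Uptake = |Albedo - CO2|  [with Albedo=-3, CO2=1]  = 4.
Change = 5 − 4 = 1.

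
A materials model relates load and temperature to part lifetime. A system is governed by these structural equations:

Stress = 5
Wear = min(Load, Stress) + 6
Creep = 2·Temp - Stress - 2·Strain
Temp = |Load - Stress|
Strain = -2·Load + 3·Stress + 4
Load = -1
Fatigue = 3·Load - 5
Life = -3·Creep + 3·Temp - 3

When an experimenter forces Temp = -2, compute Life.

do(Temp=-2) replaces the equation Temp = |Load - Stress| with the constant Temp = -2.
Strain = -2·Load + 3·Stress + 4  [with Load=-1, Stress=5]  = 21
Creep = 2·Temp - Stress - 2·Strain  [with Temp=-2, Stress=5, Strain=21]  = -51
Life = -3·Creep + 3·Temp - 3  [with Creep=-51, Temp=-2]  = 144

144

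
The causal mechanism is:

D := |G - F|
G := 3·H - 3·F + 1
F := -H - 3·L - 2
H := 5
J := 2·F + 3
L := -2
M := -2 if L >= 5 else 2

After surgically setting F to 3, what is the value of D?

4

do(F=3) replaces the equation F := -H - 3·L - 2 with the constant F = 3.
G = 3·H - 3·F + 1  [with H=5, F=3]  = 7
D = |G - F|  [with G=7, F=3]  = 4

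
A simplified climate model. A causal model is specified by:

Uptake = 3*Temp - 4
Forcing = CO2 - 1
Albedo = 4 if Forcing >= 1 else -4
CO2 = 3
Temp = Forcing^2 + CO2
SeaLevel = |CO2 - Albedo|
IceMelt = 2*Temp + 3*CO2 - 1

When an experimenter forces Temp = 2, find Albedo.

do(Temp=2) replaces the equation Temp = Forcing^2 + CO2 with the constant Temp = 2.
Albedo is not downstream of the intervention, so its value is determined by the original equations.
Forcing = CO2 - 1  [with CO2=3]  = 2
Albedo = 4 if Forcing >= 1 else -4  [with Forcing=2]  = 4

4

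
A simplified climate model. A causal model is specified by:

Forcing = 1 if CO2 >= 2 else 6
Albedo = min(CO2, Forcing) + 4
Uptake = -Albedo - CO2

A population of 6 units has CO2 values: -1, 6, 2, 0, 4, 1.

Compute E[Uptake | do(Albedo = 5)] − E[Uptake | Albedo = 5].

Under do(Albedo=5), Albedo's equation is replaced by Albedo=5 for every unit. Per-unit Uptake: -4, -11, -7, -5, -9, -6. Mean = -7.
Conditioning on Albedo=5 selects the 4 unit(s) with CO2 ∈ {6, 2, 4, 1}. Their Uptake values: -11, -7, -9, -6. Mean = -8.25.
Difference = -7 − (-8.25) = 1.25.

1.25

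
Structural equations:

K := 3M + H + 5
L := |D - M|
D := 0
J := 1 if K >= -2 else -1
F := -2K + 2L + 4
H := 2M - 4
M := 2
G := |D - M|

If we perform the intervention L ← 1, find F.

-16

The intervention breaks the incoming arrows to L: L := |D - M| no longer applies, and L = 1.
H = 2M - 4  [with M=2]  = 0
K = 3M + H + 5  [with M=2, H=0]  = 11
F = -2K + 2L + 4  [with K=11, L=1]  = -16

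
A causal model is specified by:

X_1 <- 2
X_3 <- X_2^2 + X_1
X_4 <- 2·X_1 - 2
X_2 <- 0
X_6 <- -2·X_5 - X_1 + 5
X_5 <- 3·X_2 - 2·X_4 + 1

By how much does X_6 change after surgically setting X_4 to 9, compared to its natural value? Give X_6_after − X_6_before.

28

Under do(X_4=9), the mechanism X_4 <- 2·X_1 - 2 is discarded; X_4 is fixed at 9.
X_5 = 3·X_2 - 2·X_4 + 1  [with X_2=0, X_4=9]  = -17
X_6 = -2·X_5 - X_1 + 5  [with X_5=-17, X_1=2]  = 37
Without intervention: X_4 = 2·X_1 - 2  [with X_1=2]  = 2; X_5 = 3·X_2 - 2·X_4 + 1  [with X_2=0, X_4=2]  = -3; X_6 = -2·X_5 - X_1 + 5  [with X_5=-3, X_1=2]  = 9.
Change = 37 − 9 = 28.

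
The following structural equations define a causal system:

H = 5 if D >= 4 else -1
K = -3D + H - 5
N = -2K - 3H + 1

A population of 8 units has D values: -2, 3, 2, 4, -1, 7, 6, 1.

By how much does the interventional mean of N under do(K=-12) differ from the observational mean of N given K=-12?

2.25

Under do(K=-12), K's equation is replaced by K=-12 for every unit. Per-unit N: 28, 28, 28, 10, 28, 10, 10, 28. Mean = 21.25.
Observing K=-12 restricts to units where K's equation naturally yields -12: D ∈ {2, 4}. In that subpopulation N = 28, 10, mean 19.
Difference = 21.25 − 19 = 2.25.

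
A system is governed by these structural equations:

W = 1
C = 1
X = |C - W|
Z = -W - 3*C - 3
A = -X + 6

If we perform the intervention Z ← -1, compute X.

The intervention breaks the incoming arrows to Z: Z = -W - 3*C - 3 no longer applies, and Z = -1.
X is not downstream of the intervention, so its value is determined by the original equations.
X = |C - W|  [with C=1, W=1]  = 0

0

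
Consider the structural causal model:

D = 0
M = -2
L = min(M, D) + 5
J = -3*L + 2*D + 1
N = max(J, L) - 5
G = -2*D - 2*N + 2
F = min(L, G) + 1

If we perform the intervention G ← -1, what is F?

0

Intervening sets G = -1 and removes its equation (G = -2*D - 2*N + 2).
L = min(M, D) + 5  [with M=-2, D=0]  = 3
F = min(L, G) + 1  [with L=3, G=-1]  = 0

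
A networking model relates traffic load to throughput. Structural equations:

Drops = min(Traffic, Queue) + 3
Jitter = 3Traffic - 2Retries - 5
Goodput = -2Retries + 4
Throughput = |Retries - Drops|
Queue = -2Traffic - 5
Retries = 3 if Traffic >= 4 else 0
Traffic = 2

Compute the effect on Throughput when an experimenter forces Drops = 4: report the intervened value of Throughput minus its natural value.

-2

The intervention breaks the incoming arrows to Drops: Drops = min(Traffic, Queue) + 3 no longer applies, and Drops = 4.
Retries = 3 if Traffic >= 4 else 0  [with Traffic=2]  = 0
Throughput = |Retries - Drops|  [with Retries=0, Drops=4]  = 4
Without intervention: Queue = -2Traffic - 5  [with Traffic=2]  = -9; Drops = min(Traffic, Queue) + 3  [with Traffic=2, Queue=-9]  = -6; Retries = 3 if Traffic >= 4 else 0  [with Traffic=2]  = 0; Throughput = |Retries - Drops|  [with Retries=0, Drops=-6]  = 6.
Change = 4 − 6 = -2.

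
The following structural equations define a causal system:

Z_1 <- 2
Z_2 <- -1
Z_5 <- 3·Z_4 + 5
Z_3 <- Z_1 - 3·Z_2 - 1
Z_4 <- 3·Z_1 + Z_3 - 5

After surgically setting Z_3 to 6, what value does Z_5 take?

do(Z_3=6) replaces the equation Z_3 <- Z_1 - 3·Z_2 - 1 with the constant Z_3 = 6.
Z_4 = 3·Z_1 + Z_3 - 5  [with Z_1=2, Z_3=6]  = 7
Z_5 = 3·Z_4 + 5  [with Z_4=7]  = 26

26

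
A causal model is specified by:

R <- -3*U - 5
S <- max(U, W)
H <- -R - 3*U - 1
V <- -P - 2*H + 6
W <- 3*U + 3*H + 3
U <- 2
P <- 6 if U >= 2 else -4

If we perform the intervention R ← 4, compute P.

Under do(R=4), the mechanism R <- -3*U - 5 is discarded; R is fixed at 4.
No directed path runs from R to P, so P keeps its natural value.
P = 6 if U >= 2 else -4  [with U=2]  = 6

6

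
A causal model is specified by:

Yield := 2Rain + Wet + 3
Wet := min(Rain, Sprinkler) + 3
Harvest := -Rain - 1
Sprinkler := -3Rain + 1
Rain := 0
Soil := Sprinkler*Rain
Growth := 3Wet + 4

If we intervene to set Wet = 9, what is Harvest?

-1

The intervention breaks the incoming arrows to Wet: Wet := min(Rain, Sprinkler) + 3 no longer applies, and Wet = 9.
No directed path runs from Wet to Harvest, so Harvest keeps its natural value.
Harvest = -Rain - 1  [with Rain=0]  = -1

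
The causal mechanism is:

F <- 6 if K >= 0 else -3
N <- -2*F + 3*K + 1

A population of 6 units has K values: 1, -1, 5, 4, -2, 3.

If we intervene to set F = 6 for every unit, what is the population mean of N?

-6

Under do(F=6), F's equation is replaced by F=6 for every unit. Per-unit N: -8, -14, 4, 1, -17, -2. Mean = -6.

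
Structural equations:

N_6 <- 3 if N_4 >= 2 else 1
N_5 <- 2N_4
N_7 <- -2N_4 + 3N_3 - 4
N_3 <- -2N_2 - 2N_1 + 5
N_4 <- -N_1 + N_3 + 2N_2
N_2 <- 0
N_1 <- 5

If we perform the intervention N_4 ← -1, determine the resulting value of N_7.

The intervention breaks the incoming arrows to N_4: N_4 <- -N_1 + N_3 + 2N_2 no longer applies, and N_4 = -1.
N_3 = -2N_2 - 2N_1 + 5  [with N_2=0, N_1=5]  = -5
N_7 = -2N_4 + 3N_3 - 4  [with N_4=-1, N_3=-5]  = -17

-17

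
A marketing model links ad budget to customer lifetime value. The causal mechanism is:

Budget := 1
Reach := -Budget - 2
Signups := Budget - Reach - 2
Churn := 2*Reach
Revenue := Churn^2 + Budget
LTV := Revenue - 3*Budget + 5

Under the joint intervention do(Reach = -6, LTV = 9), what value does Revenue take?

145

Setting Reach = -6, LTV = 9 by intervention discards those variables' equations.
Churn = 2*Reach  [with Reach=-6]  = -12
Revenue = Churn^2 + Budget  [with Churn=-12, Budget=1]  = 145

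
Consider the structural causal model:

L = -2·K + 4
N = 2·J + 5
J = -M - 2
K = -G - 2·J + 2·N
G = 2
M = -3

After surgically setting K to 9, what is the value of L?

The intervention breaks the incoming arrows to K: K = -G - 2·J + 2·N no longer applies, and K = 9.
L = -2·K + 4  [with K=9]  = -14

-14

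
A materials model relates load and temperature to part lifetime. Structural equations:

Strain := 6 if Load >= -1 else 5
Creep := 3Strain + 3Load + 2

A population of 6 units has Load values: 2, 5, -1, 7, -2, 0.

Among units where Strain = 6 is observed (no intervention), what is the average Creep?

E[Creep|Strain=6] averages over only the 5 units with Strain=6 (Load = 2, 5, -1, 7, 0): Creep = 26, 35, 17, 41, 20, mean 27.8.

27.8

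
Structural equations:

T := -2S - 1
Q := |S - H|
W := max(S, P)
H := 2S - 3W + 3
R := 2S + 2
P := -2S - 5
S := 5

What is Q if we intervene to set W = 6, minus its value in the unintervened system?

3

The intervention breaks the incoming arrows to W: W := max(S, P) no longer applies, and W = 6.
H = 2S - 3W + 3  [with S=5, W=6]  = -5
Q = |S - H|  [with S=5, H=-5]  = 10
Without intervention: P = -2S - 5  [with S=5]  = -15; W = max(S, P)  [with S=5, P=-15]  = 5; H = 2S - 3W + 3  [with S=5, W=5]  = -2; Q = |S - H|  [with S=5, H=-2]  = 7.
Change = 10 − 7 = 3.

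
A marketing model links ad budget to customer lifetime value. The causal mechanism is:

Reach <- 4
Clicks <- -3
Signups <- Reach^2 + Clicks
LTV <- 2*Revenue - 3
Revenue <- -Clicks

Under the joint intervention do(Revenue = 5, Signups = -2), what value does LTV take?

7

The joint intervention fixes Revenue = 5, Signups = -2, removing each variable's own equation.
LTV = 2*Revenue - 3  [with Revenue=5]  = 7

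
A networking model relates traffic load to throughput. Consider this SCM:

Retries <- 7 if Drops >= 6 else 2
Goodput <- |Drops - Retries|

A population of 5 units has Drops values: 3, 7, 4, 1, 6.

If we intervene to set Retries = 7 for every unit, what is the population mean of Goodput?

2.8

Under do(Retries=7), Retries's equation is replaced by Retries=7 for every unit. Per-unit Goodput: 4, 0, 3, 6, 1. Mean = 2.8.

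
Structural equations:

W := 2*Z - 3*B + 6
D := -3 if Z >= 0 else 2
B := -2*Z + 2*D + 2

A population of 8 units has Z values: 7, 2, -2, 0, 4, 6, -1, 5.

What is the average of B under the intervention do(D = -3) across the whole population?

Every unit gets D=-3 under the intervention. B values become -18, -8, 0, -4, -12, -16, -2, -14; E[B|do(D=-3)] = -9.25.

-9.25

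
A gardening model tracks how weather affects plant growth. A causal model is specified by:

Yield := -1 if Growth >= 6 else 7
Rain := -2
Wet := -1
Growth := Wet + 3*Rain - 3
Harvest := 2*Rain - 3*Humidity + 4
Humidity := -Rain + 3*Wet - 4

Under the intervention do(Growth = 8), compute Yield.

do(Growth=8) replaces the equation Growth := Wet + 3*Rain - 3 with the constant Growth = 8.
Yield = -1 if Growth >= 6 else 7  [with Growth=8]  = -1

-1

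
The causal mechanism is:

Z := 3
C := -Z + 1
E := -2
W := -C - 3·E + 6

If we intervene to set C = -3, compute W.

15

The intervention breaks the incoming arrows to C: C := -Z + 1 no longer applies, and C = -3.
W = -C - 3·E + 6  [with C=-3, E=-2]  = 15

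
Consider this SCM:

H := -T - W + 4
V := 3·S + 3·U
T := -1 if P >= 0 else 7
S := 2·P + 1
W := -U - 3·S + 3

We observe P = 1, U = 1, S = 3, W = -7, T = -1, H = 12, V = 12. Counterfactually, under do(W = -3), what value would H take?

Under do(W=-3), the mechanism W := -U - 3·S + 3 is discarded; W is fixed at -3.
T = -1 if P >= 0 else 7  [with P=1]  = -1
H = -T - W + 4  [with T=-1, W=-3]  = 8

8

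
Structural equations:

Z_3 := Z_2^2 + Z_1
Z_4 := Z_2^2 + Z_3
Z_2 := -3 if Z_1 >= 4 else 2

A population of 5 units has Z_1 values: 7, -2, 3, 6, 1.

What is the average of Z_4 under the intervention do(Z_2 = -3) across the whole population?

21

The intervention sets Z_2=-3 in all 5 units regardless of Z_1. Recomputing Z_4 per unit gives 25, 16, 21, 24, 19; average 21.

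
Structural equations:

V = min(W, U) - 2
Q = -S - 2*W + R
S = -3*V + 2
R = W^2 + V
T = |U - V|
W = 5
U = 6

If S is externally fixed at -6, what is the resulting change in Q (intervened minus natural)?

-1

Intervening sets S = -6 and removes its equation (S = -3*V + 2).
V = min(W, U) - 2  [with W=5, U=6]  = 3
R = W^2 + V  [with W=5, V=3]  = 28
Q = -S - 2*W + R  [with S=-6, W=5, R=28]  = 24
Without intervention: V = min(W, U) - 2  [with W=5, U=6]  = 3; R = W^2 + V  [with W=5, V=3]  = 28; S = -3*V + 2  [with V=3]  = -7; Q = -S - 2*W + R  [with S=-7, W=5, R=28]  = 25.
Change = 24 − 25 = -1.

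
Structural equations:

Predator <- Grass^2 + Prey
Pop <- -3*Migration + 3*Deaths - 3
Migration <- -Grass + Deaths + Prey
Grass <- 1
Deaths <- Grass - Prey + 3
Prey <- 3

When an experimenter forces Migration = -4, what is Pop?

The intervention breaks the incoming arrows to Migration: Migration <- -Grass + Deaths + Prey no longer applies, and Migration = -4.
Deaths = Grass - Prey + 3  [with Grass=1, Prey=3]  = 1
Pop = -3*Migration + 3*Deaths - 3  [with Migration=-4, Deaths=1]  = 12

12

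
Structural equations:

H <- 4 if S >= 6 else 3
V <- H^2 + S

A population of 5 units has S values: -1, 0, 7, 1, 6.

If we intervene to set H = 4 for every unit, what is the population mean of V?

18.6

Every unit gets H=4 under the intervention. V values become 15, 16, 23, 17, 22; E[V|do(H=4)] = 18.6.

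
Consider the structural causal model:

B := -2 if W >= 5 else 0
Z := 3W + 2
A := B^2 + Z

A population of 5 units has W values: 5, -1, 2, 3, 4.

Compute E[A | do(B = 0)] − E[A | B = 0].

The intervention sets B=0 in all 5 units regardless of W. Recomputing A per unit gives 17, -1, 8, 11, 14; average 9.8.
Conditioning on B=0 selects the 4 unit(s) with W ∈ {-1, 2, 3, 4}. Their A values: -1, 8, 11, 14. Mean = 8.
Difference = 9.8 − 8 = 1.8.

1.8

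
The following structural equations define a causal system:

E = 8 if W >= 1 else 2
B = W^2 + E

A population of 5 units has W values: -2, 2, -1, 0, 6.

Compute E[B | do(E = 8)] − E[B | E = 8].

-11

The intervention sets E=8 in all 5 units regardless of W. Recomputing B per unit gives 12, 12, 9, 8, 44; average 17.
Conditioning on E=8 selects the 2 unit(s) with W ∈ {2, 6}. Their B values: 12, 44. Mean = 28.
Difference = 17 − 28 = -11.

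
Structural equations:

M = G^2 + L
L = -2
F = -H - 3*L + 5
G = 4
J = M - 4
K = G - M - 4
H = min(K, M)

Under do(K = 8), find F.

The intervention breaks the incoming arrows to K: K = G - M - 4 no longer applies, and K = 8.
M = G^2 + L  [with G=4, L=-2]  = 14
H = min(K, M)  [with K=8, M=14]  = 8
F = -H - 3*L + 5  [with H=8, L=-2]  = 3

3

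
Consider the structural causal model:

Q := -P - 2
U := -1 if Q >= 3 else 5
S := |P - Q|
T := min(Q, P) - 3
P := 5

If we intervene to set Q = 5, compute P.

Under do(Q=5), the mechanism Q := -P - 2 is discarded; Q is fixed at 5.
P is not downstream of the intervention, so its value is determined by the original equations.

5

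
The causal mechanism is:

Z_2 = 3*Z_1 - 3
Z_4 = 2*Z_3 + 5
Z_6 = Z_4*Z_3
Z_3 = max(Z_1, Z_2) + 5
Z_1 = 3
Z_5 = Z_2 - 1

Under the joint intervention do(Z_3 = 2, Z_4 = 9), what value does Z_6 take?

18

Setting Z_3 = 2, Z_4 = 9 by intervention discards those variables' equations.
Z_6 = Z_4*Z_3  [with Z_4=9, Z_3=2]  = 18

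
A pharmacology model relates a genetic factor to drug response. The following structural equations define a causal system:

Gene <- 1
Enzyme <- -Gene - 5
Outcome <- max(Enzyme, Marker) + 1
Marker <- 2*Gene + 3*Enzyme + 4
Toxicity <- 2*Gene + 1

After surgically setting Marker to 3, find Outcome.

4

do(Marker=3) replaces the equation Marker <- 2*Gene + 3*Enzyme + 4 with the constant Marker = 3.
Enzyme = -Gene - 5  [with Gene=1]  = -6
Outcome = max(Enzyme, Marker) + 1  [with Enzyme=-6, Marker=3]  = 4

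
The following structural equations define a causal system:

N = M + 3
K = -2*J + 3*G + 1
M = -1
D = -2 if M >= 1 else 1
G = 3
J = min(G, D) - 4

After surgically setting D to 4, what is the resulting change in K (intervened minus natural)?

-4

The intervention breaks the incoming arrows to D: D = -2 if M >= 1 else 1 no longer applies, and D = 4.
J = min(G, D) - 4  [with G=3, D=4]  = -1
K = -2*J + 3*G + 1  [with J=-1, G=3]  = 12
Without intervention: D = -2 if M >= 1 else 1  [with M=-1]  = 1; J = min(G, D) - 4  [with G=3, D=1]  = -3; K = -2*J + 3*G + 1  [with J=-3, G=3]  = 16.
Change = 12 − 16 = -4.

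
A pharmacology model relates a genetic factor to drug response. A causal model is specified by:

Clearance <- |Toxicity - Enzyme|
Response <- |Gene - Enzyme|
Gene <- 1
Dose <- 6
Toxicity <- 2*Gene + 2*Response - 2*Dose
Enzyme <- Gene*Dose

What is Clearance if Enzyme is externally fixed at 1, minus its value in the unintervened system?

5

The intervention breaks the incoming arrows to Enzyme: Enzyme <- Gene*Dose no longer applies, and Enzyme = 1.
Response = |Gene - Enzyme|  [with Gene=1, Enzyme=1]  = 0
Toxicity = 2*Gene + 2*Response - 2*Dose  [with Gene=1, Response=0, Dose=6]  = -10
Clearance = |Toxicity - Enzyme|  [with Toxicity=-10, Enzyme=1]  = 11
Without intervention: Enzyme = Gene*Dose  [with Gene=1, Dose=6]  = 6; Response = |Gene - Enzyme|  [with Gene=1, Enzyme=6]  = 5; Toxicity = 2*Gene + 2*Response - 2*Dose  [with Gene=1, Response=5, Dose=6]  = 0; Clearance = |Toxicity - Enzyme|  [with Toxicity=0, Enzyme=6]  = 6.
Change = 11 − 6 = 5.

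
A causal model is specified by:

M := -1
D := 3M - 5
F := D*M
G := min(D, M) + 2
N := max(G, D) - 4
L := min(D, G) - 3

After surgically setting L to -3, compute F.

do(L=-3) replaces the equation L := min(D, G) - 3 with the constant L = -3.
F is not downstream of the intervention, so its value is determined by the original equations.
D = 3M - 5  [with M=-1]  = -8
F = D*M  [with D=-8, M=-1]  = 8

8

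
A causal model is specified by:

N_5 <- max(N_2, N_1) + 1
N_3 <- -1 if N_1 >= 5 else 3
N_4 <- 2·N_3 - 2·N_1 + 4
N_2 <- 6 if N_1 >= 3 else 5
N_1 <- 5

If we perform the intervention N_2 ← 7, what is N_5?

do(N_2=7) replaces the equation N_2 <- 6 if N_1 >= 3 else 5 with the constant N_2 = 7.
N_5 = max(N_2, N_1) + 1  [with N_2=7, N_1=5]  = 8

8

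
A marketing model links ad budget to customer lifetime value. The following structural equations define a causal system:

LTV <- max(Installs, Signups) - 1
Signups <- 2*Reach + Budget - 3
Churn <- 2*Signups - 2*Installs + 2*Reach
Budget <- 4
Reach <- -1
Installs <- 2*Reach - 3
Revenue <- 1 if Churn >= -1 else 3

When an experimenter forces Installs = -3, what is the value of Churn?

2

do(Installs=-3) replaces the equation Installs <- 2*Reach - 3 with the constant Installs = -3.
Signups = 2*Reach + Budget - 3  [with Reach=-1, Budget=4]  = -1
Churn = 2*Signups - 2*Installs + 2*Reach  [with Signups=-1, Installs=-3, Reach=-1]  = 2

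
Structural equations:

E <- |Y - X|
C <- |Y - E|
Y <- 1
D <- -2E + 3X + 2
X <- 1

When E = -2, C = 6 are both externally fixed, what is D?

Setting E = -2, C = 6 by intervention discards those variables' equations.
D = -2E + 3X + 2  [with E=-2, X=1]  = 9

9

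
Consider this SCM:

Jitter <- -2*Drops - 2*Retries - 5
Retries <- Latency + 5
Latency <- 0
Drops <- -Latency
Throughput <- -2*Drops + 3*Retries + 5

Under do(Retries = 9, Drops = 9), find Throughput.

14

Setting Retries = 9, Drops = 9 by intervention discards those variables' equations.
Throughput = -2*Drops + 3*Retries + 5  [with Drops=9, Retries=9]  = 14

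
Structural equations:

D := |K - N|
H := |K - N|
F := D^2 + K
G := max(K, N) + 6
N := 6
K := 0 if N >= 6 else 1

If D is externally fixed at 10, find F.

Intervening sets D = 10 and removes its equation (D := |K - N|).
K = 0 if N >= 6 else 1  [with N=6]  = 0
F = D^2 + K  [with D=10, K=0]  = 100

100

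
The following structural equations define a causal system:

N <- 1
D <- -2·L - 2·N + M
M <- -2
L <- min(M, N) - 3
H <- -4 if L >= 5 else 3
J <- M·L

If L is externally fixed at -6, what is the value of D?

The intervention breaks the incoming arrows to L: L <- min(M, N) - 3 no longer applies, and L = -6.
D = -2·L - 2·N + M  [with L=-6, N=1, M=-2]  = 8

8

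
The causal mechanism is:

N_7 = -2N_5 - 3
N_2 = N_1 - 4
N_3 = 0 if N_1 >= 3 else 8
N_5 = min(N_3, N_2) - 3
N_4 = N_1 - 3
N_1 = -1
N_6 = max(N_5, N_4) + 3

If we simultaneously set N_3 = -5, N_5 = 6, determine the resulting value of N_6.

Setting N_3 = -5, N_5 = 6 by intervention discards those variables' equations.
N_4 = N_1 - 3  [with N_1=-1]  = -4
N_6 = max(N_5, N_4) + 3  [with N_5=6, N_4=-4]  = 9

9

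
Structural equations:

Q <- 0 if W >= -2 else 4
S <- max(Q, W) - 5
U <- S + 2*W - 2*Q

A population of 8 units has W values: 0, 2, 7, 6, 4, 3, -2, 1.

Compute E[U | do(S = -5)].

0.25

Under do(S=-5), S's equation is replaced by S=-5 for every unit. Per-unit U: -5, -1, 9, 7, 3, 1, -9, -3. Mean = 0.25.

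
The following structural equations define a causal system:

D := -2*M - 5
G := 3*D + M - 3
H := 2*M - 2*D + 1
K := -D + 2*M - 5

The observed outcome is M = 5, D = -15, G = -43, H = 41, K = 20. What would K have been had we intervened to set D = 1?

do(D=1) replaces the equation D := -2*M - 5 with the constant D = 1.
K = -D + 2*M - 5  [with D=1, M=5]  = 4

4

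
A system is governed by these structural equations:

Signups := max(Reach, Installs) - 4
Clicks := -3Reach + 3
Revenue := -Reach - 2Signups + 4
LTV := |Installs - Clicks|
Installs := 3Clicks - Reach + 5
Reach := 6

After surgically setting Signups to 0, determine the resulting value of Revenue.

Intervening sets Signups = 0 and removes its equation (Signups := max(Reach, Installs) - 4).
Revenue = -Reach - 2Signups + 4  [with Reach=6, Signups=0]  = -2

-2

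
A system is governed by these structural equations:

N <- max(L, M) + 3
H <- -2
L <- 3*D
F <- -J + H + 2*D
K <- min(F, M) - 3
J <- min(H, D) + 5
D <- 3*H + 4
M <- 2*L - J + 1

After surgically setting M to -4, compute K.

Intervening sets M = -4 and removes its equation (M <- 2*L - J + 1).
D = 3*H + 4  [with H=-2]  = -2
J = min(H, D) + 5  [with H=-2, D=-2]  = 3
F = -J + H + 2*D  [with J=3, H=-2, D=-2]  = -9
K = min(F, M) - 3  [with F=-9, M=-4]  = -12

-12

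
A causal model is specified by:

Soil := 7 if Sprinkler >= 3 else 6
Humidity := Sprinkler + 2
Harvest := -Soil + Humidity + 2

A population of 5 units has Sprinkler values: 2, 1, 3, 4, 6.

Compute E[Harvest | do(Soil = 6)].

1.2

Under do(Soil=6), Soil's equation is replaced by Soil=6 for every unit. Per-unit Harvest: 0, -1, 1, 2, 4. Mean = 1.2.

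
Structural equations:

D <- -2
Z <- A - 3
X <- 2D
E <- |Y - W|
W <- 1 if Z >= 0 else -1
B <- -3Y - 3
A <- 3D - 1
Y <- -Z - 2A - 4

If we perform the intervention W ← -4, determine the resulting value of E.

Under do(W=-4), the mechanism W <- 1 if Z >= 0 else -1 is discarded; W is fixed at -4.
A = 3D - 1  [with D=-2]  = -7
Z = A - 3  [with A=-7]  = -10
Y = -Z - 2A - 4  [with Z=-10, A=-7]  = 20
E = |Y - W|  [with Y=20, W=-4]  = 24

24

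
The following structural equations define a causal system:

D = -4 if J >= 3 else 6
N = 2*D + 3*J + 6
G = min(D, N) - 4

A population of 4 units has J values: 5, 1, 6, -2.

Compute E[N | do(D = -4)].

Every unit gets D=-4 under the intervention. N values become 13, 1, 16, -8; E[N|do(D=-4)] = 5.5.

5.5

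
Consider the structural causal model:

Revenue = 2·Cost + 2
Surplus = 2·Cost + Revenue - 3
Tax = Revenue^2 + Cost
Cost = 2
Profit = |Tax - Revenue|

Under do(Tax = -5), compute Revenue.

6

Under do(Tax=-5), the mechanism Tax = Revenue^2 + Cost is discarded; Tax is fixed at -5.
Since Revenue is not a descendant of the intervened variable, it is unaffected.
Revenue = 2·Cost + 2  [with Cost=2]  = 6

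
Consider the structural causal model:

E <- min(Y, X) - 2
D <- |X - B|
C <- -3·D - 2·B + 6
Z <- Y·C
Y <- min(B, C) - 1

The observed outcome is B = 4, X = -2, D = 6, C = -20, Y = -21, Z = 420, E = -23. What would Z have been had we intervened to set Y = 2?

The intervention breaks the incoming arrows to Y: Y <- min(B, C) - 1 no longer applies, and Y = 2.
D = |X - B|  [with X=-2, B=4]  = 6
C = -3·D - 2·B + 6  [with D=6, B=4]  = -20
Z = Y·C  [with Y=2, C=-20]  = -40

-40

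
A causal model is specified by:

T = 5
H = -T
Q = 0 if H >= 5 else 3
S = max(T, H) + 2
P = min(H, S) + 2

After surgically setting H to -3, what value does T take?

Under do(H=-3), the mechanism H = -T is discarded; H is fixed at -3.
T is not downstream of the intervention, so its value is determined by the original equations.

5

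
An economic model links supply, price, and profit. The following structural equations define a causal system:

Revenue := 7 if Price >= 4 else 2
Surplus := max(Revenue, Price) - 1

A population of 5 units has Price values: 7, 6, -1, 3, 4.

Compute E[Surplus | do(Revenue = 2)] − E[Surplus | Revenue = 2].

Every unit gets Revenue=2 under the intervention. Surplus values become 6, 5, 1, 2, 3; E[Surplus|do(Revenue=2)] = 3.4.
Observing Revenue=2 restricts to units where Revenue's equation naturally yields 2: Price ∈ {-1, 3}. In that subpopulation Surplus = 1, 2, mean 1.5.
Difference = 3.4 − 1.5 = 1.9.

1.9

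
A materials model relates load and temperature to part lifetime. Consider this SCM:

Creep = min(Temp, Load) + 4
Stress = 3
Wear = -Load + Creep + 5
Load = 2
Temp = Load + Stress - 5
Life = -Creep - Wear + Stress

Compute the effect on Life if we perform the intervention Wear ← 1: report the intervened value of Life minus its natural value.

6

The intervention breaks the incoming arrows to Wear: Wear = -Load + Creep + 5 no longer applies, and Wear = 1.
Temp = Load + Stress - 5  [with Load=2, Stress=3]  = 0
Creep = min(Temp, Load) + 4  [with Temp=0, Load=2]  = 4
Life = -Creep - Wear + Stress  [with Creep=4, Wear=1, Stress=3]  = -2
Without intervention: Temp = Load + Stress - 5  [with Load=2, Stress=3]  = 0; Creep = min(Temp, Load) + 4  [with Temp=0, Load=2]  = 4; Wear = -Load + Creep + 5  [with Load=2, Creep=4]  = 7; Life = -Creep - Wear + Stress  [with Creep=4, Wear=7, Stress=3]  = -8.
Change = -2 − (-8) = 6.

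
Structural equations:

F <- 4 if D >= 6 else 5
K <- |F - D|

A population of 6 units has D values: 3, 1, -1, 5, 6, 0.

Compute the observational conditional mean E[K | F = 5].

Observing F=5 restricts to units where F's equation naturally yields 5: D ∈ {3, 1, -1, 5, 0}. In that subpopulation K = 2, 4, 6, 0, 5, mean 3.4.

3.4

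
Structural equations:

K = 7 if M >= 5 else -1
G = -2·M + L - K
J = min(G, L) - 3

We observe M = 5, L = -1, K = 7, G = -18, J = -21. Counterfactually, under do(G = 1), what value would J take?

-4

Intervening sets G = 1 and removes its equation (G = -2·M + L - K).
J = min(G, L) - 3  [with G=1, L=-1]  = -4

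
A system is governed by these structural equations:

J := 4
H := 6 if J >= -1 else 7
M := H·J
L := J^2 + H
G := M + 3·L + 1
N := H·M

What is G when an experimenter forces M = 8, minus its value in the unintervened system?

-16

do(M=8) replaces the equation M := H·J with the constant M = 8.
H = 6 if J >= -1 else 7  [with J=4]  = 6
L = J^2 + H  [with J=4, H=6]  = 22
G = M + 3·L + 1  [with M=8, L=22]  = 75
Without intervention: H = 6 if J >= -1 else 7  [with J=4]  = 6; M = H·J  [with H=6, J=4]  = 24; L = J^2 + H  [with J=4, H=6]  = 22; G = M + 3·L + 1  [with M=24, L=22]  = 91.
Change = 75 − 91 = -16.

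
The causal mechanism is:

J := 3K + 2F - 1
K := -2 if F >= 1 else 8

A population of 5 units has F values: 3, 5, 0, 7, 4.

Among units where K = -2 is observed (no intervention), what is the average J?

2.5

Conditioning on K=-2 selects the 4 unit(s) with F ∈ {3, 5, 7, 4}. Their J values: -1, 3, 7, 1. Mean = 2.5.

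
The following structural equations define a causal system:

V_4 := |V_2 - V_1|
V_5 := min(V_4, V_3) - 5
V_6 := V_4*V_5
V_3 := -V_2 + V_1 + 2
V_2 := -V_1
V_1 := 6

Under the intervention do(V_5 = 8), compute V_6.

96

The intervention breaks the incoming arrows to V_5: V_5 := min(V_4, V_3) - 5 no longer applies, and V_5 = 8.
V_2 = -V_1  [with V_1=6]  = -6
V_4 = |V_2 - V_1|  [with V_2=-6, V_1=6]  = 12
V_6 = V_4*V_5  [with V_4=12, V_5=8]  = 96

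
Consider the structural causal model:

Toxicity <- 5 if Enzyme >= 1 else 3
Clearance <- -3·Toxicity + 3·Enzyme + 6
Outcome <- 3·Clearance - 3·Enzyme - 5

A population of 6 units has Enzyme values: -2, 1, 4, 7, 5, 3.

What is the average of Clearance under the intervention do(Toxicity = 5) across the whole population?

The intervention sets Toxicity=5 in all 6 units regardless of Enzyme. Recomputing Clearance per unit gives -15, -6, 3, 12, 6, 0; average 0.

0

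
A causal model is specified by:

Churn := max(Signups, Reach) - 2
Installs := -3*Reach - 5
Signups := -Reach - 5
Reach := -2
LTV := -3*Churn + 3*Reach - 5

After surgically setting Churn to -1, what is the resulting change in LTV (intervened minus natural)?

-9

Intervening sets Churn = -1 and removes its equation (Churn := max(Signups, Reach) - 2).
LTV = -3*Churn + 3*Reach - 5  [with Churn=-1, Reach=-2]  = -8
Without intervention: Signups = -Reach - 5  [with Reach=-2]  = -3; Churn = max(Signups, Reach) - 2  [with Signups=-3, Reach=-2]  = -4; LTV = -3*Churn + 3*Reach - 5  [with Churn=-4, Reach=-2]  = 1.
Change = -8 − 1 = -9.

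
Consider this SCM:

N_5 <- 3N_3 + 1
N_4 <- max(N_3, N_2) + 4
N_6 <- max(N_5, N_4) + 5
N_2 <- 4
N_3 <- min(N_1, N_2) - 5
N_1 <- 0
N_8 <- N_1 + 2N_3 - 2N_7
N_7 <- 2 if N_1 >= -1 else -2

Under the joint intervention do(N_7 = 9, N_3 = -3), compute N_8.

-24

Setting N_7 = 9, N_3 = -3 by intervention discards those variables' equations.
N_8 = N_1 + 2N_3 - 2N_7  [with N_1=0, N_3=-3, N_7=9]  = -24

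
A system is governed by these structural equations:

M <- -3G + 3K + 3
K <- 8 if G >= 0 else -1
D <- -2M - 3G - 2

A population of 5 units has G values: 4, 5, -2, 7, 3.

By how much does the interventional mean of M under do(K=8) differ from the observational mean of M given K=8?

4.05

Every unit gets K=8 under the intervention. M values become 15, 12, 33, 6, 18; E[M|do(K=8)] = 16.8.
Conditioning on K=8 selects the 4 unit(s) with G ∈ {4, 5, 7, 3}. Their M values: 15, 12, 6, 18. Mean = 12.75.
Difference = 16.8 − 12.75 = 4.05.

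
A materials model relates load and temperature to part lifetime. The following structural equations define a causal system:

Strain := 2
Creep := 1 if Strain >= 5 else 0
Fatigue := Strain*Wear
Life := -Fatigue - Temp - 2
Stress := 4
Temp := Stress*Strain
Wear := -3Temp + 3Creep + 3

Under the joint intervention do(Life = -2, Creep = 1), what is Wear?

-18

Under do(Life = -2, Creep = 1), each intervened variable's structural equation is replaced by its fixed value.
Temp = Stress*Strain  [with Stress=4, Strain=2]  = 8
Wear = -3Temp + 3Creep + 3  [with Temp=8, Creep=1]  = -18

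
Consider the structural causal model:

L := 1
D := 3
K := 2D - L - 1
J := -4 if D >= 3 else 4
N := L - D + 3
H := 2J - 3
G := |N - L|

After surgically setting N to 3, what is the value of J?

-4

The intervention breaks the incoming arrows to N: N := L - D + 3 no longer applies, and N = 3.
Since J is not a descendant of the intervened variable, it is unaffected.
J = -4 if D >= 3 else 4  [with D=3]  = -4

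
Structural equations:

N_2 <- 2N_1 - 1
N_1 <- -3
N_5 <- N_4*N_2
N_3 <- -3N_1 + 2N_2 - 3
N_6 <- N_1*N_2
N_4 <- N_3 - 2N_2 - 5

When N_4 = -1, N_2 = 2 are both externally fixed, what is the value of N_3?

10

Setting N_4 = -1, N_2 = 2 by intervention discards those variables' equations.
N_3 = -3N_1 + 2N_2 - 3  [with N_1=-3, N_2=2]  = 10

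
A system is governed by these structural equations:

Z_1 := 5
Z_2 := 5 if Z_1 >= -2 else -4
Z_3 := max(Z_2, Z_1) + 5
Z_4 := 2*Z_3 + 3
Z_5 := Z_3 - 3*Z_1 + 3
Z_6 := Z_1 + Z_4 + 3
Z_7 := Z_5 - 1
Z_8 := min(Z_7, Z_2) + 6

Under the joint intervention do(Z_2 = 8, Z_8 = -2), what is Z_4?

29

Under do(Z_2 = 8, Z_8 = -2), each intervened variable's structural equation is replaced by its fixed value.
Z_3 = max(Z_2, Z_1) + 5  [with Z_2=8, Z_1=5]  = 13
Z_4 = 2*Z_3 + 3  [with Z_3=13]  = 29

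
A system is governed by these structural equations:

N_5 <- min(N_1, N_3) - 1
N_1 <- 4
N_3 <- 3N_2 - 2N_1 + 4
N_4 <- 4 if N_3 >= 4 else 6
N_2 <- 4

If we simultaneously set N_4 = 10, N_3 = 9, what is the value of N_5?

The joint intervention fixes N_4 = 10, N_3 = 9, removing each variable's own equation.
N_5 = min(N_1, N_3) - 1  [with N_1=4, N_3=9]  = 3

3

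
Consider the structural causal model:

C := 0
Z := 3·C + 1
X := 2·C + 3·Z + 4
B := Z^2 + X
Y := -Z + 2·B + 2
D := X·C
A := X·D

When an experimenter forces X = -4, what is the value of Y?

-5

do(X=-4) replaces the equation X := 2·C + 3·Z + 4 with the constant X = -4.
Z = 3·C + 1  [with C=0]  = 1
B = Z^2 + X  [with Z=1, X=-4]  = -3
Y = -Z + 2·B + 2  [with Z=1, B=-3]  = -5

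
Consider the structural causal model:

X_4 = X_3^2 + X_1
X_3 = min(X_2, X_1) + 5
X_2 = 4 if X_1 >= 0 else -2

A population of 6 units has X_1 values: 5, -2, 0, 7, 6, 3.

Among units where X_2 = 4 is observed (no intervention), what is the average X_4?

E[X_4|X_2=4] averages over only the 5 units with X_2=4 (X_1 = 5, 0, 7, 6, 3): X_4 = 86, 25, 88, 87, 67, mean 70.6.

70.6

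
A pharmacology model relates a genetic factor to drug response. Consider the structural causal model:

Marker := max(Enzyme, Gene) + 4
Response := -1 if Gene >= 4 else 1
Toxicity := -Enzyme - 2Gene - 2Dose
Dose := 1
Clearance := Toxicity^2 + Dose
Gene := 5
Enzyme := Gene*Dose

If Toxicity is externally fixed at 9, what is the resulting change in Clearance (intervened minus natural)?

Intervening sets Toxicity = 9 and removes its equation (Toxicity := -Enzyme - 2Gene - 2Dose).
Clearance = Toxicity^2 + Dose  [with Toxicity=9, Dose=1]  = 82
Without intervention: Enzyme = Gene*Dose  [with Gene=5, Dose=1]  = 5; Toxicity = -Enzyme - 2Gene - 2Dose  [with Enzyme=5, Gene=5, Dose=1]  = -17; Clearance = Toxicity^2 + Dose  [with Toxicity=-17, Dose=1]  = 290.
Change = 82 − 290 = -208.

-208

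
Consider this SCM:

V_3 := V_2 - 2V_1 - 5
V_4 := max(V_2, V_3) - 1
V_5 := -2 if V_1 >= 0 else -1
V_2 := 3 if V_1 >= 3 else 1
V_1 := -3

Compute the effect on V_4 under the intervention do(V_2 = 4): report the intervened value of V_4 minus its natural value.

Under do(V_2=4), the mechanism V_2 := 3 if V_1 >= 3 else 1 is discarded; V_2 is fixed at 4.
V_3 = V_2 - 2V_1 - 5  [with V_2=4, V_1=-3]  = 5
V_4 = max(V_2, V_3) - 1  [with V_2=4, V_3=5]  = 4
Without intervention: V_2 = 3 if V_1 >= 3 else 1  [with V_1=-3]  = 1; V_3 = V_2 - 2V_1 - 5  [with V_2=1, V_1=-3]  = 2; V_4 = max(V_2, V_3) - 1  [with V_2=1, V_3=2]  = 1.
Change = 4 − 1 = 3.

3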